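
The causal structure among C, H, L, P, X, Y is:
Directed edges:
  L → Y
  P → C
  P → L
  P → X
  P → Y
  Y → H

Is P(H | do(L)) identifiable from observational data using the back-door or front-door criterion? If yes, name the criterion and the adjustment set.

desc(L)\{L}={H,Y}; candidates ⊆ {C,P,X}.
size 0: {}; under {} L still reaches {C,H,P,X,Y} ∋ H.
{P}: L⊥H given {P} in G with L→· removed — back-door holds.
P(H|do(L)) = Σ_{P} P(H|L,P)·P(P).

P(H|do(L)): backdoor, adjust for {P}.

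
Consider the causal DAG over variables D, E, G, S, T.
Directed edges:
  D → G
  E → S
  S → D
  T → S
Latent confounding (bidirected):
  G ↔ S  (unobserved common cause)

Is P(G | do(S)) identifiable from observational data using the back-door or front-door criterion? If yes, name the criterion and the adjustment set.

P(G|do(S)): frontdoor, adjust for {D}.

desc(S)\{S}={D,G}; candidates ⊆ {E,T}.
S↔G: latent back-door arc(s) into S.
size 0: {}; under {} S still reaches {E,G,T} ∋ G.
size 1: {E}, {T}; under {E} S still reaches {G,T} ∋ G.
size 2: {E,T}; under {E,T} S still reaches {G} ∋ G.
S↔G cannot be blocked by any observed set — no back-door set.
{D}: (i) intercepts every directed S→G path; (ii) no back-door S→{D}; (iii) {S} blocks every back-door {D}→G. Front-door holds.
P(G|do(S)) = Σ_{D} P(D|S) Σ_{S'} P(G|D,S')P(S').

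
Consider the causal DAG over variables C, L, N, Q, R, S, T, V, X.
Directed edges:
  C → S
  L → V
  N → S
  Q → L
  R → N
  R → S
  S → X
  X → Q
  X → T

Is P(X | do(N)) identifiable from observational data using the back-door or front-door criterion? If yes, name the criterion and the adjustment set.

desc(N)\{N}={L,Q,S,T,V,X}; candidates ⊆ {C,R}.
size 0: {}; under {} N still reaches {L,Q,R,S,T,V,X} ∋ X.
{R}: N⊥X given {R} in G with N→· removed — back-door holds.
P(X|do(N)) = Σ_{R} P(X|N,R)·P(R).

P(X|do(N)): backdoor, adjust for {R}.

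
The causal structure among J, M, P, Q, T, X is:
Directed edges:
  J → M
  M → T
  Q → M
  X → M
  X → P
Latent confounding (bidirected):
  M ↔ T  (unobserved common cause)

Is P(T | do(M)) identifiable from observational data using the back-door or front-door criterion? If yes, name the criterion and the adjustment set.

P(T|do(M)): not identifiable (no BD/FD set).

desc(M)\{M}={T}; candidates ⊆ {J,P,Q,X}.
M↔T: latent back-door arc(s) into M.
size 0: {}; under {} M still reaches {J,P,Q,T,X} ∋ T.
size 1: {J}, {P}, {Q} …(+1); under {J} M still reaches {P,Q,T,X} ∋ T.
size 2: {J,P}, {J,Q}, {J,X} …(+3); under {J,P} M still reaches {Q,T,X} ∋ T.
M↔T cannot be blocked by any observed set — no back-door set.
No mediator lies on a directed M→…→T path.
Neither criterion identifies P(T|do(M)) in this graph.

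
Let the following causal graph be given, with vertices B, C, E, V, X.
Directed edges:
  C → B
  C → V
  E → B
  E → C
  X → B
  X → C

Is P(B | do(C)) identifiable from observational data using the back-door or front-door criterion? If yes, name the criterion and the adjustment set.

P(B|do(C)): backdoor, adjust for {E, X}.

desc(C)\{C}={B,V}; candidates ⊆ {E,X}.
size 0: {}; under {} C still reaches {B,E,X} ∋ B.
size 1: {E}, {X}; under {E} C still reaches {B,X} ∋ B.
{E,X}: C⊥B given {E,X} in G with C→· removed — back-door holds.
P(B|do(C)) = Σ_{E,X} P(B|C,E,X)·P(E,X).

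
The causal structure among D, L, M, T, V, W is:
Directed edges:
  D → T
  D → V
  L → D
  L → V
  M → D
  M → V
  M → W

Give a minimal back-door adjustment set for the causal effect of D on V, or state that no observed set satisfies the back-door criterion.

D→V: minimal back-door set {L, M}.

desc(D)\{D}={T,V}; candidates ⊆ {L,M,W}.
size 0: {}; under {} D still reaches {L,M,V,W} ∋ V.
size 1: {L}, {M}, {W}; under {L} D still reaches {M,V,W} ∋ V.
{L,M}: D⊥V given {L,M} in G with D→· removed — back-door holds.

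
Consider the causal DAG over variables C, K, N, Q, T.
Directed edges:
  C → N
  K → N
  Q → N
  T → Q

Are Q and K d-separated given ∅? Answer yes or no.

Yes — Q ⊥ K | ∅.

Bayes-Ball from Q | ∅ reaches {N,T}.
K ∉ reach(Q|∅) ⇒ Q ⊥ K | ∅.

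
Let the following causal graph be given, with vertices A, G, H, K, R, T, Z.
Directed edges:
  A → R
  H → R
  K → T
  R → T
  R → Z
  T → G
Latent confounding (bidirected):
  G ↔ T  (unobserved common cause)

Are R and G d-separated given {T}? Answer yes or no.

Bayes-Ball from R | {T} reaches {A,G,H,K,Z}.
G ∈ reach(R|{T}) ⇒ R ⊥̸ G | {T}.

No — R and G are d-connected given {T}.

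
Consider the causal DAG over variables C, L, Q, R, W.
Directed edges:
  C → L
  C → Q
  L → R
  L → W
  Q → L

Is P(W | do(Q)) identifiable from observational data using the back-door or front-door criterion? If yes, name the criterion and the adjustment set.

desc(Q)\{Q}={L,R,W}; candidates ⊆ {C}.
size 0: {}; under {} Q still reaches {C,L,R,W} ∋ W.
{C}: Q⊥W given {C} in G with Q→· removed — back-door holds.
P(W|do(Q)) = Σ_{C} P(W|Q,C)·P(C).

P(W|do(Q)): backdoor, adjust for {C}.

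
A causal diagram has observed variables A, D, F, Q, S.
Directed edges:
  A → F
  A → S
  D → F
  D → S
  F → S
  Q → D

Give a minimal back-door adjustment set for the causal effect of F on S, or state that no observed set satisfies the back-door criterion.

desc(F)\{F}={S}; candidates ⊆ {A,D,Q}.
size 0: {}; under {} F still reaches {A,D,Q,S} ∋ S.
size 1: {A}, {D}, {Q}; under {A} F still reaches {D,Q,S} ∋ S.
{A,D}: F⊥S given {A,D} in G with F→· removed — back-door holds.

F→S: minimal back-door set {A, D}.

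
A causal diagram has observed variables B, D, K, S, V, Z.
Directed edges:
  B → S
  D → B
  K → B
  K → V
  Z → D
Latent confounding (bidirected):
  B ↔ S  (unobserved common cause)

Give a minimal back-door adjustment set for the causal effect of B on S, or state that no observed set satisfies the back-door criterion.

desc(B)\{B}={S}; candidates ⊆ {D,K,V,Z}.
B↔S: latent back-door arc(s) into B.
size 0: {}; under {} B still reaches {D,K,S,V,Z} ∋ S.
size 1: {D}, {K}, {V} …(+1); under {D} B still reaches {K,S,V} ∋ S.
size 2: {D,K}, {D,V}, {D,Z} …(+3); under {D,K} B still reaches {S} ∋ S.
B↔S cannot be blocked by any observed set — no back-door set.

B→S: no observed back-door set.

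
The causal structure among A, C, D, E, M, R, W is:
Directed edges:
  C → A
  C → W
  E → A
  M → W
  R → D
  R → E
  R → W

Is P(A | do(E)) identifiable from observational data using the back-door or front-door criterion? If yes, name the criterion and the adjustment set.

desc(E)\{E}={A}; candidates ⊆ {C,D,M,R,W}.
∅: E⊥A given ∅ in G with E→· removed — back-door holds.
P(A|do(E)) = P(A|E) — no adjustment needed.

P(A|do(E)): backdoor, adjust for ∅.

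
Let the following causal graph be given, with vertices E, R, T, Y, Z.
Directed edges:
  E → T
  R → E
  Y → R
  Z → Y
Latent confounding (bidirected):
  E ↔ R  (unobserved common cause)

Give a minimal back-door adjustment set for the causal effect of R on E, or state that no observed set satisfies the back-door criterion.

R→E: no observed back-door set.

desc(R)\{R}={E,T}; candidates ⊆ {Y,Z}.
R↔E: latent back-door arc(s) into R.
size 0: {}; under {} R still reaches {E,T,Y,Z} ∋ E.
size 1: {Y}, {Z}; under {Y} R still reaches {E,T} ∋ E.
size 2: {Y,Z}; under {Y,Z} R still reaches {E,T} ∋ E.
R↔E cannot be blocked by any observed set — no back-door set.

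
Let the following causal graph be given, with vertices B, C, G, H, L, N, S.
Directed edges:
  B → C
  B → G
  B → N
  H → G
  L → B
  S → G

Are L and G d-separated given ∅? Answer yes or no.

Bayes-Ball from L | ∅ reaches {B,C,G,N}.
G ∈ reach(L|∅) ⇒ L ⊥̸ G | ∅.

No — L and G are d-connected given ∅.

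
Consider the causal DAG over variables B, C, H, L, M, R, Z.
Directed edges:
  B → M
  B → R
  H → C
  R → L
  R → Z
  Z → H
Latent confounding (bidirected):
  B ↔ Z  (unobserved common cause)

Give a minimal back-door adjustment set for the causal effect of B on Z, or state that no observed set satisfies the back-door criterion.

desc(B)\{B}={C,H,L,M,R,Z}; candidates ⊆ {—}.
B↔Z: latent back-door arc(s) into B.
size 0: {}; under {} B still reaches {C,H,Z} ∋ Z.
B↔Z cannot be blocked by any observed set — no back-door set.

B→Z: no observed back-door set.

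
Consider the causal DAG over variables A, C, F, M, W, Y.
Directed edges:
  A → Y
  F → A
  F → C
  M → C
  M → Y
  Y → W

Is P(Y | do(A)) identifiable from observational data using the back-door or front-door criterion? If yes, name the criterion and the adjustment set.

P(Y|do(A)): backdoor, adjust for ∅.

desc(A)\{A}={W,Y}; candidates ⊆ {C,F,M}.
∅: A⊥Y given ∅ in G with A→· removed — back-door holds.
P(Y|do(A)) = P(Y|A) — no adjustment needed.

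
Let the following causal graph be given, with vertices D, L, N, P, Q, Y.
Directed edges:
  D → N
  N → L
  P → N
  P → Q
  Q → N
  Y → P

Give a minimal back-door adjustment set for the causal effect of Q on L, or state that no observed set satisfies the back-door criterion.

Q→L: minimal back-door set {P}.

desc(Q)\{Q}={L,N}; candidates ⊆ {D,P,Y}.
size 0: {}; under {} Q still reaches {L,N,P,Y} ∋ L.
{P}: Q⊥L given {P} in G with Q→· removed — back-door holds.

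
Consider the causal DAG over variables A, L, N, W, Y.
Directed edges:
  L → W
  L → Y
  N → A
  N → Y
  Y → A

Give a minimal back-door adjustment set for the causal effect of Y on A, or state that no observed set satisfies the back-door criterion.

Y→A: minimal back-door set {N}.

desc(Y)\{Y}={A}; candidates ⊆ {L,N,W}.
size 0: {}; under {} Y still reaches {A,L,N,W} ∋ A.
{N}: Y⊥A given {N} in G with Y→· removed — back-door holds.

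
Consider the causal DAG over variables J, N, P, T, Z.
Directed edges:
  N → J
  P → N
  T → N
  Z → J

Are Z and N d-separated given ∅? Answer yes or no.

Bayes-Ball from Z | ∅ reaches {J}.
N ∉ reach(Z|∅) ⇒ Z ⊥ N | ∅.

Yes — Z ⊥ N | ∅.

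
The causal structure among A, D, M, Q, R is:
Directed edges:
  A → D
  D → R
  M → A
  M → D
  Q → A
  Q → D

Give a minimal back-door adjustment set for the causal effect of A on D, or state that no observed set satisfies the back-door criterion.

desc(A)\{A}={D,R}; candidates ⊆ {M,Q}.
size 0: {}; under {} A still reaches {D,M,Q,R} ∋ D.
size 1: {M}, {Q}; under {M} A still reaches {D,Q,R} ∋ D.
{M,Q}: A⊥D given {M,Q} in G with A→· removed — back-door holds.

A→D: minimal back-door set {M, Q}.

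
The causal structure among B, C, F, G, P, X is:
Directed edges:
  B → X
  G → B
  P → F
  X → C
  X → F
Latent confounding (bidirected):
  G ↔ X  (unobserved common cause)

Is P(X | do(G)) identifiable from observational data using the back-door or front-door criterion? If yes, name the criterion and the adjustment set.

desc(G)\{G}={B,C,F,X}; candidates ⊆ {P}.
G↔X: latent back-door arc(s) into G.
size 0: {}; under {} G still reaches {C,F,X} ∋ X.
size 1: {P}; under {P} G still reaches {C,F,X} ∋ X.
G↔X cannot be blocked by any observed set — no back-door set.
{B}: (i) intercepts every directed G→X path; (ii) no back-door G→{B}; (iii) {G} blocks every back-door {B}→X. Front-door holds.
P(X|do(G)) = Σ_{B} P(B|G) Σ_{G'} P(X|B,G')P(G').

P(X|do(G)): frontdoor, adjust for {B}.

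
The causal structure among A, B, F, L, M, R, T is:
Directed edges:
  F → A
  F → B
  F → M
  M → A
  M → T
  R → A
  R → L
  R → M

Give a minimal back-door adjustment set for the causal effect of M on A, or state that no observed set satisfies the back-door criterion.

desc(M)\{M}={A,T}; candidates ⊆ {B,F,L,R}.
size 0: {}; under {} M still reaches {A,B,F,L,R} ∋ A.
size 1: {B}, {F}, {L} …(+1); under {B} M still reaches {A,F,L,R} ∋ A.
{F,R}: M⊥A given {F,R} in G with M→· removed — back-door holds.

M→A: minimal back-door set {F, R}.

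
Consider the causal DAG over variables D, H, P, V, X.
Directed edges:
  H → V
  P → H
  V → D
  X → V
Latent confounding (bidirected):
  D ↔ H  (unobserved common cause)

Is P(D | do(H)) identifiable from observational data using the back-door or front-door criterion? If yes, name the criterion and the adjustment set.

P(D|do(H)): frontdoor, adjust for {V}.

desc(H)\{H}={D,V}; candidates ⊆ {P,X}.
H↔D: latent back-door arc(s) into H.
size 0: {}; under {} H still reaches {D,P} ∋ D.
size 1: {P}, {X}; under {P} H still reaches {D} ∋ D.
size 2: {P,X}; under {P,X} H still reaches {D} ∋ D.
H↔D cannot be blocked by any observed set — no back-door set.
{V}: (i) intercepts every directed H→D path; (ii) no back-door H→{V}; (iii) {H} blocks every back-door {V}→D. Front-door holds.
P(D|do(H)) = Σ_{V} P(V|H) Σ_{H'} P(D|V,H')P(H').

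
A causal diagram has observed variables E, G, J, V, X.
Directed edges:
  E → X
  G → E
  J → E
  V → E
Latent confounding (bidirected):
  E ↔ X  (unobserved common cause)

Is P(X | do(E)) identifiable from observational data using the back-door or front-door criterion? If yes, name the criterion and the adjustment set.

desc(E)\{E}={X}; candidates ⊆ {G,J,V}.
E↔X: latent back-door arc(s) into E.
size 0: {}; under {} E still reaches {G,J,V,X} ∋ X.
size 1: {G}, {J}, {V}; under {G} E still reaches {J,V,X} ∋ X.
size 2: {G,J}, {G,V}, {J,V}; under {G,J} E still reaches {V,X} ∋ X.
E↔X cannot be blocked by any observed set — no back-door set.
No mediator lies on a directed E→…→X path.
Neither criterion identifies P(X|do(E)) in this graph.

P(X|do(E)): not identifiable (no BD/FD set).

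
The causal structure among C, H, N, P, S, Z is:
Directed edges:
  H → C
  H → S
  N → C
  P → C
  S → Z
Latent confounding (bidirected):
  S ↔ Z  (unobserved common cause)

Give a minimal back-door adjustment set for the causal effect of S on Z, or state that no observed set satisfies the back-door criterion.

desc(S)\{S}={Z}; candidates ⊆ {C,H,N,P}.
S↔Z: latent back-door arc(s) into S.
size 0: {}; under {} S still reaches {C,H,Z} ∋ Z.
size 1: {C}, {H}, {N} …(+1); under {C} S still reaches {H,N,P,Z} ∋ Z.
size 2: {C,H}, {C,N}, {C,P} …(+3); under {C,H} S still reaches {Z} ∋ Z.
S↔Z cannot be blocked by any observed set — no back-door set.

S→Z: no observed back-door set.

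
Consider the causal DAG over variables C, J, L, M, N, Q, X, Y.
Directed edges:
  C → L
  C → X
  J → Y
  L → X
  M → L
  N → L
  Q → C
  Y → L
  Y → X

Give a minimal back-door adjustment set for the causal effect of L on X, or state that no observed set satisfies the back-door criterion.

L→X: minimal back-door set {C, Y}.

desc(L)\{L}={X}; candidates ⊆ {C,J,M,N,Q,Y}.
size 0: {}; under {} L still reaches {C,J,M,N,Q,X,Y} ∋ X.
size 1: {C}, {J}, {M} …(+3); under {C} L still reaches {J,M,N,X,Y} ∋ X.
{C,Y}: L⊥X given {C,Y} in G with L→· removed — back-door holds.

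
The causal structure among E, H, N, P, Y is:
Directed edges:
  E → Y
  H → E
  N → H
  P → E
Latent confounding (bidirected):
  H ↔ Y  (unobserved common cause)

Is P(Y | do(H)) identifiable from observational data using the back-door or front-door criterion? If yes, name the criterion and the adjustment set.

desc(H)\{H}={E,Y}; candidates ⊆ {N,P}.
H↔Y: latent back-door arc(s) into H.
size 0: {}; under {} H still reaches {N,Y} ∋ Y.
size 1: {N}, {P}; under {N} H still reaches {Y} ∋ Y.
size 2: {N,P}; under {N,P} H still reaches {Y} ∋ Y.
H↔Y cannot be blocked by any observed set — no back-door set.
{E}: (i) intercepts every directed H→Y path; (ii) no back-door H→{E}; (iii) {H} blocks every back-door {E}→Y. Front-door holds.
P(Y|do(H)) = Σ_{E} P(E|H) Σ_{H'} P(Y|E,H')P(H').

P(Y|do(H)): frontdoor, adjust for {E}.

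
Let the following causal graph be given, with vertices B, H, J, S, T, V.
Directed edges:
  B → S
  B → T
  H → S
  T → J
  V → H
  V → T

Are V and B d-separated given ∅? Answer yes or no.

Bayes-Ball from V | ∅ reaches {H,J,S,T}.
B ∉ reach(V|∅) ⇒ V ⊥ B | ∅.

Yes — V ⊥ B | ∅.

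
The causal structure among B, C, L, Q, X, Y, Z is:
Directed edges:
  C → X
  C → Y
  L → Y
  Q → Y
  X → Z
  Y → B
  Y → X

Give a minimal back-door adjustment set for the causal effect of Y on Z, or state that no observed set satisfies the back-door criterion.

Y→Z: minimal back-door set {C}.

desc(Y)\{Y}={B,X,Z}; candidates ⊆ {C,L,Q}.
size 0: {}; under {} Y still reaches {C,L,Q,X,Z} ∋ Z.
{C}: Y⊥Z given {C} in G with Y→· removed — back-door holds.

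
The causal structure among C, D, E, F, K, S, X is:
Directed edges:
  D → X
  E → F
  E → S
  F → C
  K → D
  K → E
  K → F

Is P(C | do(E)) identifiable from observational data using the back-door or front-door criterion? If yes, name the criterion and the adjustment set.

P(C|do(E)): backdoor, adjust for {K}.

desc(E)\{E}={C,F,S}; candidates ⊆ {D,K,X}.
size 0: {}; under {} E still reaches {C,D,F,K,X} ∋ C.
{K}: E⊥C given {K} in G with E→· removed — back-door holds.
P(C|do(E)) = Σ_{K} P(C|E,K)·P(K).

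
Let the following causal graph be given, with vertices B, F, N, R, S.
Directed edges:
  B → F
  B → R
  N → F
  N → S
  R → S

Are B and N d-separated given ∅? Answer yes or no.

Bayes-Ball from B | ∅ reaches {F,R,S}.
N ∉ reach(B|∅) ⇒ B ⊥ N | ∅.

Yes — B ⊥ N | ∅.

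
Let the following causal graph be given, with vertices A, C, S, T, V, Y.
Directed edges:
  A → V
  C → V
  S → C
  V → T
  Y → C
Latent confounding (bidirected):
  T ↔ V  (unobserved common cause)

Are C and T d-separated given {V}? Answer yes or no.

Bayes-Ball from C | {V} reaches {A,S,T,Y}.
T ∈ reach(C|{V}) ⇒ C ⊥̸ T | {V}.

No — C and T are d-connected given {V}.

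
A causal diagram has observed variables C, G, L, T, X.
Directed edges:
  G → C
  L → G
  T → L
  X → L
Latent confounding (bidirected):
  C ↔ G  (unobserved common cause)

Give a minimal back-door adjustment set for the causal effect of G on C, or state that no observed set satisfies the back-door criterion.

desc(G)\{G}={C}; candidates ⊆ {L,T,X}.
G↔C: latent back-door arc(s) into G.
size 0: {}; under {} G still reaches {C,L,T,X} ∋ C.
size 1: {L}, {T}, {X}; under {L} G still reaches {C} ∋ C.
size 2: {L,T}, {L,X}, {T,X}; under {L,T} G still reaches {C} ∋ C.
G↔C cannot be blocked by any observed set — no back-door set.

G→C: no observed back-door set.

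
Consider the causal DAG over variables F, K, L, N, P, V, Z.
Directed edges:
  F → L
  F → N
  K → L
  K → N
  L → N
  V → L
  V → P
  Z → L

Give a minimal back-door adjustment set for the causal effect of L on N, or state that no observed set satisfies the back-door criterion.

desc(L)\{L}={N}; candidates ⊆ {F,K,P,V,Z}.
size 0: {}; under {} L still reaches {F,K,N,P,V,Z} ∋ N.
size 1: {F}, {K}, {P} …(+2); under {F} L still reaches {K,N,P,V,Z} ∋ N.
{F,K}: L⊥N given {F,K} in G with L→· removed — back-door holds.

L→N: minimal back-door set {F, K}.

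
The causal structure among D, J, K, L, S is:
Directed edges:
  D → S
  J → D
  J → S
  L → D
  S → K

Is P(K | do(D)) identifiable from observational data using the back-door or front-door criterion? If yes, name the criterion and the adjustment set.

P(K|do(D)): backdoor, adjust for {J}.

desc(D)\{D}={K,S}; candidates ⊆ {J,L}.
size 0: {}; under {} D still reaches {J,K,L,S} ∋ K.
{J}: D⊥K given {J} in G with D→· removed — back-door holds.
P(K|do(D)) = Σ_{J} P(K|D,J)·P(J).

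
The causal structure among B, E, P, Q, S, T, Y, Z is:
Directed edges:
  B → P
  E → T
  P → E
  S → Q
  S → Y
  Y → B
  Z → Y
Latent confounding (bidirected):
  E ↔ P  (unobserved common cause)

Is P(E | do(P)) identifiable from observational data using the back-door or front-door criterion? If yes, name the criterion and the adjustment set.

P(E|do(P)): not identifiable (no BD/FD set).

desc(P)\{P}={E,T}; candidates ⊆ {B,Q,S,Y,Z}.
P↔E: latent back-door arc(s) into P.
size 0: {}; under {} P still reaches {B,E,Q,S,T,Y,Z} ∋ E.
size 1: {B}, {Q}, {S} …(+2); under {B} P still reaches {E,T} ∋ E.
size 2: {B,Q}, {B,S}, {B,Y} …(+7); under {B,Q} P still reaches {E,T} ∋ E.
P↔E cannot be blocked by any observed set — no back-door set.
No mediator lies on a directed P→…→E path.
Neither criterion identifies P(E|do(P)) in this graph.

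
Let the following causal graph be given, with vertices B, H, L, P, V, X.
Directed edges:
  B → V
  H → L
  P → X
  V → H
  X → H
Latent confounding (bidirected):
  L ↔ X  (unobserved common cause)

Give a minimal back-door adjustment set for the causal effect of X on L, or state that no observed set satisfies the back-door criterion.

desc(X)\{X}={H,L}; candidates ⊆ {B,P,V}.
X↔L: latent back-door arc(s) into X.
size 0: {}; under {} X still reaches {L,P} ∋ L.
size 1: {B}, {P}, {V}; under {B} X still reaches {L,P} ∋ L.
size 2: {B,P}, {B,V}, {P,V}; under {B,P} X still reaches {L} ∋ L.
X↔L cannot be blocked by any observed set — no back-door set.

X→L: no observed back-door set.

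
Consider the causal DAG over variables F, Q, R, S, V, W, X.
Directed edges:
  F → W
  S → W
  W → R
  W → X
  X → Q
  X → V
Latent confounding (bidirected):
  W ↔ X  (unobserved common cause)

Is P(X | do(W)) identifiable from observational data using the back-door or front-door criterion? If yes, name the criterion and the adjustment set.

P(X|do(W)): not identifiable (no BD/FD set).

desc(W)\{W}={Q,R,V,X}; candidates ⊆ {F,S}.
W↔X: latent back-door arc(s) into W.
size 0: {}; under {} W still reaches {F,Q,S,V,X} ∋ X.
size 1: {F}, {S}; under {F} W still reaches {Q,S,V,X} ∋ X.
size 2: {F,S}; under {F,S} W still reaches {Q,V,X} ∋ X.
W↔X cannot be blocked by any observed set — no back-door set.
No mediator lies on a directed W→…→X path.
Neither criterion identifies P(X|do(W)) in this graph.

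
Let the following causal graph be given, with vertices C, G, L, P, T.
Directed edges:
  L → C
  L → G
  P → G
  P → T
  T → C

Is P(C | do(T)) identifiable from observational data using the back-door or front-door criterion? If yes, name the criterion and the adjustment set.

P(C|do(T)): backdoor, adjust for ∅.

desc(T)\{T}={C}; candidates ⊆ {G,L,P}.
∅: T⊥C given ∅ in G with T→· removed — back-door holds.
P(C|do(T)) = P(C|T) — no adjustment needed.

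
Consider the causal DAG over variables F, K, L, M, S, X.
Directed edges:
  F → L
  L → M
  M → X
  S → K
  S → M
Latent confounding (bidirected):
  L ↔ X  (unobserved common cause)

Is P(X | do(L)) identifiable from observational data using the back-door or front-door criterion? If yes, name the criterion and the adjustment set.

P(X|do(L)): frontdoor, adjust for {M}.

desc(L)\{L}={M,X}; candidates ⊆ {F,K,S}.
L↔X: latent back-door arc(s) into L.
size 0: {}; under {} L still reaches {F,X} ∋ X.
size 1: {F}, {K}, {S}; under {F} L still reaches {X} ∋ X.
size 2: {F,K}, {F,S}, {K,S}; under {F,K} L still reaches {X} ∋ X.
L↔X cannot be blocked by any observed set — no back-door set.
{M}: (i) intercepts every directed L→X path; (ii) no back-door L→{M}; (iii) {L} blocks every back-door {M}→X. Front-door holds.
P(X|do(L)) = Σ_{M} P(M|L) Σ_{L'} P(X|M,L')P(L').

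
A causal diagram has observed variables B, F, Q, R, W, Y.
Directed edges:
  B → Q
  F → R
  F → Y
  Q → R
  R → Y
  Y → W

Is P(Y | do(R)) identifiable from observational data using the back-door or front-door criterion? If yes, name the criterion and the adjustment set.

P(Y|do(R)): backdoor, adjust for {F}.

desc(R)\{R}={W,Y}; candidates ⊆ {B,F,Q}.
size 0: {}; under {} R still reaches {B,F,Q,W,Y} ∋ Y.
{F}: R⊥Y given {F} in G with R→· removed — back-door holds.
P(Y|do(R)) = Σ_{F} P(Y|R,F)·P(F).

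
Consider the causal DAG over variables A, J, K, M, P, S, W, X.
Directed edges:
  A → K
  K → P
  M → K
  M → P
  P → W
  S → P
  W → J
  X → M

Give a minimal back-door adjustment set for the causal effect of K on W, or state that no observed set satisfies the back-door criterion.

K→W: minimal back-door set {M}.

desc(K)\{K}={J,P,W}; candidates ⊆ {A,M,S,X}.
size 0: {}; under {} K still reaches {A,J,M,P,W,X} ∋ W.
{M}: K⊥W given {M} in G with K→· removed — back-door holds.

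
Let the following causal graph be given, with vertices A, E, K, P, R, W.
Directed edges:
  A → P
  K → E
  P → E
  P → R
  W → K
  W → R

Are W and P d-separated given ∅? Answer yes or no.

Yes — W ⊥ P | ∅.

Bayes-Ball from W | ∅ reaches {E,K,R}.
P ∉ reach(W|∅) ⇒ W ⊥ P | ∅.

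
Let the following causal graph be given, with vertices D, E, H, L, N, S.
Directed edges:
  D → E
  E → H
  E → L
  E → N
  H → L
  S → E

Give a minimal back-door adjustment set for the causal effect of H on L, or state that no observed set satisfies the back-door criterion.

H→L: minimal back-door set {E}.

desc(H)\{H}={L}; candidates ⊆ {D,E,N,S}.
size 0: {}; under {} H still reaches {D,E,L,N,S} ∋ L.
{E}: H⊥L given {E} in G with H→· removed — back-door holds.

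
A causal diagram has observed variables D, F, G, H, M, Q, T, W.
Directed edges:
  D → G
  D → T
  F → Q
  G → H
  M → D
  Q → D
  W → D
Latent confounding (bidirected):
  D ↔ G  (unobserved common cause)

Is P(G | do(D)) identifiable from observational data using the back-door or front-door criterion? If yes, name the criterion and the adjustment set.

desc(D)\{D}={G,H,T}; candidates ⊆ {F,M,Q,W}.
D↔G: latent back-door arc(s) into D.
size 0: {}; under {} D still reaches {F,G,H,M,Q,W} ∋ G.
size 1: {F}, {M}, {Q} …(+1); under {F} D still reaches {G,H,M,Q,W} ∋ G.
size 2: {F,M}, {F,Q}, {F,W} …(+3); under {F,M} D still reaches {G,H,Q,W} ∋ G.
D↔G cannot be blocked by any observed set — no back-door set.
No mediator lies on a directed D→…→G path.
Neither criterion identifies P(G|do(D)) in this graph.

P(G|do(D)): not identifiable (no BD/FD set).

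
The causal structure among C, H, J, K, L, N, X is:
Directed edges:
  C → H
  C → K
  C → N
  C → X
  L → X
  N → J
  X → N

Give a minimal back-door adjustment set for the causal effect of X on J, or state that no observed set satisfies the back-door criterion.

X→J: minimal back-door set {C}.

desc(X)\{X}={J,N}; candidates ⊆ {C,H,K,L}.
size 0: {}; under {} X still reaches {C,H,J,K,L,N} ∋ J.
{C}: X⊥J given {C} in G with X→· removed — back-door holds.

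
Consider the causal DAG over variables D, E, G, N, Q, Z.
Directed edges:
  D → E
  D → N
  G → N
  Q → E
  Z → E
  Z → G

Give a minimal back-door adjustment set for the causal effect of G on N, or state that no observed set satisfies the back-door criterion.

desc(G)\{G}={N}; candidates ⊆ {D,E,Q,Z}.
∅: G⊥N given ∅ in G with G→· removed — back-door holds.

G→N: minimal back-door set ∅.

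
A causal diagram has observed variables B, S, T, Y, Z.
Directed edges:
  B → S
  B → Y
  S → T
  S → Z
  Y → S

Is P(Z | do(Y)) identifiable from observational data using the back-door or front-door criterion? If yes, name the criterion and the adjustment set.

P(Z|do(Y)): backdoor, adjust for {B}.

desc(Y)\{Y}={S,T,Z}; candidates ⊆ {B}.
size 0: {}; under {} Y still reaches {B,S,T,Z} ∋ Z.
{B}: Y⊥Z given {B} in G with Y→· removed — back-door holds.
P(Z|do(Y)) = Σ_{B} P(Z|Y,B)·P(B).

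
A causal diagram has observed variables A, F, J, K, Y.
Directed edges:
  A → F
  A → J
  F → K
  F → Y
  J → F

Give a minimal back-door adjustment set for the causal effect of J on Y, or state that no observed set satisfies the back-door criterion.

desc(J)\{J}={F,K,Y}; candidates ⊆ {A}.
size 0: {}; under {} J still reaches {A,F,K,Y} ∋ Y.
{A}: J⊥Y given {A} in G with J→· removed — back-door holds.

J→Y: minimal back-door set {A}.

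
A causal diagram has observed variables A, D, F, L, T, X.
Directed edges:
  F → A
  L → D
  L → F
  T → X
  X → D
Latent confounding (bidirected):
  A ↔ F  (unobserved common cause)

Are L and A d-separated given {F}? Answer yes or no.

No — L and A are d-connected given {F}.

Bayes-Ball from L | {F} reaches {A,D}.
A ∈ reach(L|{F}) ⇒ L ⊥̸ A | {F}.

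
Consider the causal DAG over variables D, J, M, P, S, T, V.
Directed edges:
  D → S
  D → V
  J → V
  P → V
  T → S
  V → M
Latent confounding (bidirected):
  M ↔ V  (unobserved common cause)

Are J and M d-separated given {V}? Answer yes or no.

No — J and M are d-connected given {V}.

Bayes-Ball from J | {V} reaches {D,M,P,S}.
M ∈ reach(J|{V}) ⇒ J ⊥̸ M | {V}.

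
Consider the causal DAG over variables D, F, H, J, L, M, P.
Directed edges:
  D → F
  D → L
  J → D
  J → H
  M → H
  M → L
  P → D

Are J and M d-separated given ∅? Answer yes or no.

Bayes-Ball from J | ∅ reaches {D,F,H,L}.
M ∉ reach(J|∅) ⇒ J ⊥ M | ∅.

Yes — J ⊥ M | ∅.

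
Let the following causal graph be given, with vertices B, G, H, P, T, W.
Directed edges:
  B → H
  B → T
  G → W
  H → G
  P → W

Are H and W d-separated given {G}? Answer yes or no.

Bayes-Ball from H | {G} reaches {B,T}.
W ∉ reach(H|{G}) ⇒ H ⊥ W | {G}.

Yes — H ⊥ W | {G}.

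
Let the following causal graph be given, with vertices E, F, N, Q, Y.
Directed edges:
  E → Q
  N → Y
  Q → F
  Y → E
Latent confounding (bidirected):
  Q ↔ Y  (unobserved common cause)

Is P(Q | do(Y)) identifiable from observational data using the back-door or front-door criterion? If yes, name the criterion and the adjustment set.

desc(Y)\{Y}={E,F,Q}; candidates ⊆ {N}.
Y↔Q: latent back-door arc(s) into Y.
size 0: {}; under {} Y still reaches {F,N,Q} ∋ Q.
size 1: {N}; under {N} Y still reaches {F,Q} ∋ Q.
Y↔Q cannot be blocked by any observed set — no back-door set.
{E}: (i) intercepts every directed Y→Q path; (ii) no back-door Y→{E}; (iii) {Y} blocks every back-door {E}→Q. Front-door holds.
P(Q|do(Y)) = Σ_{E} P(E|Y) Σ_{Y'} P(Q|E,Y')P(Y').

P(Q|do(Y)): frontdoor, adjust for {E}.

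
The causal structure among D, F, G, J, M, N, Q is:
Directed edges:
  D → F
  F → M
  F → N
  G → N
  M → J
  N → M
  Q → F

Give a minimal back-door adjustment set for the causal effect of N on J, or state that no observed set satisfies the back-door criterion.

desc(N)\{N}={J,M}; candidates ⊆ {D,F,G,Q}.
size 0: {}; under {} N still reaches {D,F,G,J,M,Q} ∋ J.
{F}: N⊥J given {F} in G with N→· removed — back-door holds.

N→J: minimal back-door set {F}.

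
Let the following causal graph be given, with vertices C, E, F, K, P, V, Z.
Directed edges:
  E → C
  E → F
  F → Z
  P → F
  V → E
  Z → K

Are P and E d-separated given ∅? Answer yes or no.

Bayes-Ball from P | ∅ reaches {F,K,Z}.
E ∉ reach(P|∅) ⇒ P ⊥ E | ∅.

Yes — P ⊥ E | ∅.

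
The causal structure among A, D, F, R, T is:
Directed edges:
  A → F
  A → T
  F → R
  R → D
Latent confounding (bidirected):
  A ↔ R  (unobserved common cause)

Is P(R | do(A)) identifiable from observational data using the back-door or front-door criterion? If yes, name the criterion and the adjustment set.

desc(A)\{A}={D,F,R,T}; candidates ⊆ {—}.
A↔R: latent back-door arc(s) into A.
size 0: {}; under {} A still reaches {D,R} ∋ R.
A↔R cannot be blocked by any observed set — no back-door set.
{F}: (i) intercepts every directed A→R path; (ii) no back-door A→{F}; (iii) {A} blocks every back-door {F}→R. Front-door holds.
P(R|do(A)) = Σ_{F} P(F|A) Σ_{A'} P(R|F,A')P(A').

P(R|do(A)): frontdoor, adjust for {F}.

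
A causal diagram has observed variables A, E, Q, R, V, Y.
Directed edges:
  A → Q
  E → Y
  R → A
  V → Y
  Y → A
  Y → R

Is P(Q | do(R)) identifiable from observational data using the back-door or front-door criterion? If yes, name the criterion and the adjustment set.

desc(R)\{R}={A,Q}; candidates ⊆ {E,V,Y}.
size 0: {}; under {} R still reaches {A,E,Q,V,Y} ∋ Q.
{Y}: R⊥Q given {Y} in G with R→· removed — back-door holds.
P(Q|do(R)) = Σ_{Y} P(Q|R,Y)·P(Y).

P(Q|do(R)): backdoor, adjust for {Y}.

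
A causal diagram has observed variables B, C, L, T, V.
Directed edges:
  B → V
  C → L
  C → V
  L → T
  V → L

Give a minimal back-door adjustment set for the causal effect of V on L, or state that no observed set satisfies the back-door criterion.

V→L: minimal back-door set {C}.

desc(V)\{V}={L,T}; candidates ⊆ {B,C}.
size 0: {}; under {} V still reaches {B,C,L,T} ∋ L.
{C}: V⊥L given {C} in G with V→· removed — back-door holds.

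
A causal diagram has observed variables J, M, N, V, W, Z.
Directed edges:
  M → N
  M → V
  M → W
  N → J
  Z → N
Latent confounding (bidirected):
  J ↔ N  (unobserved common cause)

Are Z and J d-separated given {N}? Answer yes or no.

Bayes-Ball from Z | {N} reaches {J,M,V,W}.
J ∈ reach(Z|{N}) ⇒ Z ⊥̸ J | {N}.

No — Z and J are d-connected given {N}.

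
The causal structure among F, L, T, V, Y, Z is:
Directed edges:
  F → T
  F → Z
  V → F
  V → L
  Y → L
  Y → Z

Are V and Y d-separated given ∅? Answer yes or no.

Bayes-Ball from V | ∅ reaches {F,L,T,Z}.
Y ∉ reach(V|∅) ⇒ V ⊥ Y | ∅.

Yes — V ⊥ Y | ∅.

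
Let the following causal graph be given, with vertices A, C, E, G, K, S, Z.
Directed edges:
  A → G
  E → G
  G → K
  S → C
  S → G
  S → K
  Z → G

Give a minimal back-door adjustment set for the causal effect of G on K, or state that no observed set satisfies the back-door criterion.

desc(G)\{G}={K}; candidates ⊆ {A,C,E,S,Z}.
size 0: {}; under {} G still reaches {A,C,E,K,S,Z} ∋ K.
{S}: G⊥K given {S} in G with G→· removed — back-door holds.

G→K: minimal back-door set {S}.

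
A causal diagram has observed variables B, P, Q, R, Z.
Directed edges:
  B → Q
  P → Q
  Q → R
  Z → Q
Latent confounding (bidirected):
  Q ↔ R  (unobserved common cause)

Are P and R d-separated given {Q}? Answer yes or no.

Bayes-Ball from P | {Q} reaches {B,R,Z}.
R ∈ reach(P|{Q}) ⇒ P ⊥̸ R | {Q}.

No — P and R are d-connected given {Q}.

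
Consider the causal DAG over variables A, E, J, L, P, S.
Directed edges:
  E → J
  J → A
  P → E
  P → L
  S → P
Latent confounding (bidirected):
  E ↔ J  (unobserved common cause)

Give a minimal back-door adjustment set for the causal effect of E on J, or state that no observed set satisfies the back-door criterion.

E→J: no observed back-door set.

desc(E)\{E}={A,J}; candidates ⊆ {L,P,S}.
E↔J: latent back-door arc(s) into E.
size 0: {}; under {} E still reaches {A,J,L,P,S} ∋ J.
size 1: {L}, {P}, {S}; under {L} E still reaches {A,J,P,S} ∋ J.
size 2: {L,P}, {L,S}, {P,S}; under {L,P} E still reaches {A,J} ∋ J.
E↔J cannot be blocked by any observed set — no back-door set.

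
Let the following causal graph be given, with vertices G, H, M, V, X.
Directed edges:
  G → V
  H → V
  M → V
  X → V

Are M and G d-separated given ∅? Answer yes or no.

Bayes-Ball from M | ∅ reaches {V}.
G ∉ reach(M|∅) ⇒ M ⊥ G | ∅.

Yes — M ⊥ G | ∅.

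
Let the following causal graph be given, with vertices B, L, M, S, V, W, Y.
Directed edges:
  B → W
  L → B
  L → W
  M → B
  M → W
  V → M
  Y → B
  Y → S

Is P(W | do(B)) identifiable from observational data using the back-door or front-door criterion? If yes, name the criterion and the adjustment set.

P(W|do(B)): backdoor, adjust for {L, M}.

desc(B)\{B}={W}; candidates ⊆ {L,M,S,V,Y}.
size 0: {}; under {} B still reaches {L,M,S,V,W,Y} ∋ W.
size 1: {L}, {M}, {S} …(+2); under {L} B still reaches {M,S,V,W,Y} ∋ W.
{L,M}: B⊥W given {L,M} in G with B→· removed — back-door holds.
P(W|do(B)) = Σ_{L,M} P(W|B,L,M)·P(L,M).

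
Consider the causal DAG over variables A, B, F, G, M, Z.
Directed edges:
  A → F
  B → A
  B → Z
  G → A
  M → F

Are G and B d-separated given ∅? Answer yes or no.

Bayes-Ball from G | ∅ reaches {A,F}.
B ∉ reach(G|∅) ⇒ G ⊥ B | ∅.

Yes — G ⊥ B | ∅.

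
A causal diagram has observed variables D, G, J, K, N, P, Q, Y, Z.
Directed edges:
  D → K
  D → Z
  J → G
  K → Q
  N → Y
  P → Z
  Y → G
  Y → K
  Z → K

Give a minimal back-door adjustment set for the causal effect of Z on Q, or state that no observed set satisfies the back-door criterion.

desc(Z)\{Z}={K,Q}; candidates ⊆ {D,G,J,N,P,Y}.
size 0: {}; under {} Z still reaches {D,K,P,Q} ∋ Q.
{D}: Z⊥Q given {D} in G with Z→· removed — back-door holds.

Z→Q: minimal back-door set {D}.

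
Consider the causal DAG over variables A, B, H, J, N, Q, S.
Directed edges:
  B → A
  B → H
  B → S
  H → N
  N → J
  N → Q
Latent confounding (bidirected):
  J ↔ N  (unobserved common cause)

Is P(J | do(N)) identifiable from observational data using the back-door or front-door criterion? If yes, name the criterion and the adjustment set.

P(J|do(N)): not identifiable (no BD/FD set).

desc(N)\{N}={J,Q}; candidates ⊆ {A,B,H,S}.
N↔J: latent back-door arc(s) into N.
size 0: {}; under {} N still reaches {A,B,H,J,S} ∋ J.
size 1: {A}, {B}, {H} …(+1); under {A} N still reaches {B,H,J,S} ∋ J.
size 2: {A,B}, {A,H}, {A,S} …(+3); under {A,B} N still reaches {H,J} ∋ J.
N↔J cannot be blocked by any observed set — no back-door set.
No mediator lies on a directed N→…→J path.
Neither criterion identifies P(J|do(N)) in this graph.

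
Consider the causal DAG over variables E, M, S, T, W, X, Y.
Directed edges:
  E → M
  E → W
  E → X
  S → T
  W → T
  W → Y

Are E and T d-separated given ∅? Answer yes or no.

No — E and T are d-connected given ∅.

Bayes-Ball from E | ∅ reaches {M,T,W,X,Y}.
T ∈ reach(E|∅) ⇒ E ⊥̸ T | ∅.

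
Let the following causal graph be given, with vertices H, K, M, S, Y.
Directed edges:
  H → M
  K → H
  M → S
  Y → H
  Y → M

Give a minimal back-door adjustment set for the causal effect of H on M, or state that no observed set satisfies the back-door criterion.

desc(H)\{H}={M,S}; candidates ⊆ {K,Y}.
size 0: {}; under {} H still reaches {K,M,S,Y} ∋ M.
{Y}: H⊥M given {Y} in G with H→· removed — back-door holds.

H→M: minimal back-door set {Y}.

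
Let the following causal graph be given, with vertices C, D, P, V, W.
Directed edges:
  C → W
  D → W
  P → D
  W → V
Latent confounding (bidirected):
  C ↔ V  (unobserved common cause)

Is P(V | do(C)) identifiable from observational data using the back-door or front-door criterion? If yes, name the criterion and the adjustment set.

P(V|do(C)): frontdoor, adjust for {W}.

desc(C)\{C}={V,W}; candidates ⊆ {D,P}.
C↔V: latent back-door arc(s) into C.
size 0: {}; under {} C still reaches {V} ∋ V.
size 1: {D}, {P}; under {D} C still reaches {V} ∋ V.
size 2: {D,P}; under {D,P} C still reaches {V} ∋ V.
C↔V cannot be blocked by any observed set — no back-door set.
{W}: (i) intercepts every directed C→V path; (ii) no back-door C→{W}; (iii) {C} blocks every back-door {W}→V. Front-door holds.
P(V|do(C)) = Σ_{W} P(W|C) Σ_{C'} P(V|W,C')P(C').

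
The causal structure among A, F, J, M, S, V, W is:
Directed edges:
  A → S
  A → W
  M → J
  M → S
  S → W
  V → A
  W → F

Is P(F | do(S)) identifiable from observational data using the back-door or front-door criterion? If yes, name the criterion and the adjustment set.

P(F|do(S)): backdoor, adjust for {A}.

desc(S)\{S}={F,W}; candidates ⊆ {A,J,M,V}.
size 0: {}; under {} S still reaches {A,F,J,M,V,W} ∋ F.
{A}: S⊥F given {A} in G with S→· removed — back-door holds.
P(F|do(S)) = Σ_{A} P(F|S,A)·P(A).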